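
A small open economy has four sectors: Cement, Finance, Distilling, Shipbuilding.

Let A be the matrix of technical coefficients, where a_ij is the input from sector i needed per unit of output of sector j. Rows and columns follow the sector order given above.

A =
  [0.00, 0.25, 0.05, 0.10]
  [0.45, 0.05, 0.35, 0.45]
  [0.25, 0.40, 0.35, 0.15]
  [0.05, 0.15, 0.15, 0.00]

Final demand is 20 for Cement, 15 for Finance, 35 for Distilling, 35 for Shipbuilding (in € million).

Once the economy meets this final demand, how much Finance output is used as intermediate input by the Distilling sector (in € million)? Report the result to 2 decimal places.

I − A =
  [   1.00    -0.25    -0.05    -0.10]
  [  -0.45     0.95    -0.35    -0.45]
  [  -0.25    -0.40     0.65    -0.15]
  [  -0.05    -0.15    -0.15     1.00]
Compute the cofactors C_ij = (−1)^(i+j)·(3×3 minor ij) of I−A; the adjugate is their transpose:
adj(I−A) = Cᵀ =
  [ 0.377375   0.193750   0.168000   0.150125]
  [ 0.404000   0.607625   0.446125   0.380750]
  [ 0.426875   0.488625   0.752875   0.375500]
  [ 0.143500   0.174125   0.188250   0.361625]
det(I−A) = Σ_j (I−A)_1j·C_1j = (1.00)(0.377375) + (-0.25)(0.404000) + (-0.05)(0.426875) + (-0.10)(0.143500) = 0.24068125
(I − A)⁻¹ = adj(I−A) / det(I−A) ≈
  [   1.5679     0.8050     0.6980     0.6238]
  [   1.6786     2.5246     1.8536     1.5820]
  [   1.7736     2.0302     3.1281     1.5602]
  [   0.5962     0.7235     0.7822     1.5025]
First solve x = (I − A)⁻¹ d = adj(I−A)·d / det(I−A); in particular x_D = (0.426875·20 + 0.488625·15 + 0.752875·35 + 0.375500·35) / 0.24068125 = 55.36 / 0.24068125 ≈ 230.0138.
Intermediate flow from F to D: z_FD = a_FD · x_D = 0.35 × 55.36 / 0.24068125 = 19.376 / 0.24068125 ≈ 80.50.

z_FD = 80.50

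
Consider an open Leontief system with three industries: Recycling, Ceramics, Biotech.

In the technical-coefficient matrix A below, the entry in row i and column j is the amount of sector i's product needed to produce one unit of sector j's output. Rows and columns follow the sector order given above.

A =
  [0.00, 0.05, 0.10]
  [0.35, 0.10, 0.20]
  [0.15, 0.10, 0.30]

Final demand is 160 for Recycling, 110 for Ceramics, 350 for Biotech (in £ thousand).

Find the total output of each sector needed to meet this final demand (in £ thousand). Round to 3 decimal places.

I − A =
  [   1.00    -0.05    -0.10]
  [  -0.35     0.90    -0.20]
  [  -0.15    -0.10     0.70]
Cofactors of I−A, C_ij = (−1)^(i+j)·(minor ij) (rows/columns in the sector order above):
  C_11 = (0.90)(0.70) − (-0.20)(-0.10) = 0.6100
  C_12 = −[(-0.35)(0.70) − (-0.20)(-0.15)] = 0.2750
  C_13 = (-0.35)(-0.10) − (0.90)(-0.15) = 0.1700
  C_21 = −[(-0.05)(0.70) − (-0.10)(-0.10)] = 0.0450
  C_22 = (1.00)(0.70) − (-0.10)(-0.15) = 0.6850
  C_23 = −[(1.00)(-0.10) − (-0.05)(-0.15)] = 0.1075
  C_31 = (-0.05)(-0.20) − (-0.10)(0.90) = 0.1000
  C_32 = −[(1.00)(-0.20) − (-0.10)(-0.35)] = 0.2350
  C_33 = (1.00)(0.90) − (-0.05)(-0.35) = 0.8825
det(I−A) = Σ_j (I−A)_1j·C_1j = (1.00)(0.6100) + (-0.05)(0.2750) + (-0.10)(0.1700) = 0.57925
adj(I−A) = Cᵀ =
  [ 0.6100   0.0450   0.1000]
  [ 0.2750   0.6850   0.2350]
  [ 0.1700   0.1075   0.8825]
(I − A)⁻¹ = adj(I−A) / det(I−A) ≈
  [   1.0531     0.0777     0.1726]
  [   0.4748     1.1826     0.4057]
  [   0.2935     0.1856     1.5235]
x = (I − A)⁻¹ d = adj(I−A)·d / det(I−A), with det(I−A) = 0.57925:
  x_1 = (0.6100·160 + 0.0450·110 + 0.1000·350) / 0.57925 = 137.55 / 0.57925 ≈ 237.462
  x_2 = (0.2750·160 + 0.6850·110 + 0.2350·350) / 0.57925 = 201.60 / 0.57925 ≈ 348.036
  x_3 = (0.1700·160 + 0.1075·110 + 0.8825·350) / 0.57925 = 347.90 / 0.57925 ≈ 600.604

x_1 = 237.462, x_2 = 348.036, x_3 = 600.604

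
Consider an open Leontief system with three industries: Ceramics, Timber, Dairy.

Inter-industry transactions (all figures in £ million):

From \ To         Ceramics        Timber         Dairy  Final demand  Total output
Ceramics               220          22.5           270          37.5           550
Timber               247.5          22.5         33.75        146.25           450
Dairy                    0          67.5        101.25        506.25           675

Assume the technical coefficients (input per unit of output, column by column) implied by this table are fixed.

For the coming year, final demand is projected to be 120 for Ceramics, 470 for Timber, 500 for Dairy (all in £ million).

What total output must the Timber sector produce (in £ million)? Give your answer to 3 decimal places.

x_T = 900.259

Technical coefficients a_ij = z_ij / X_j:
  a_CC = 220/550 = 0.40, a_TC = 247.5/550 = 0.45, a_DC = 0/550 = 0.00
  a_CT = 22.5/450 = 0.05, a_TT = 22.5/450 = 0.05, a_DT = 67.5/450 = 0.15
  a_CD = 270/675 = 0.40, a_TD = 33.75/675 = 0.05, a_DD = 101.25/675 = 0.15
I − A =
  [   0.60    -0.05    -0.40]
  [  -0.45     0.95    -0.05]
  [   0.00    -0.15     0.85]
Cofactors of I−A, C_ij = (−1)^(i+j)·(minor ij) (rows/columns in the sector order above):
  C_11 = (0.95)(0.85) − (-0.05)(-0.15) = 0.8000
  C_12 = −[(-0.45)(0.85) − (-0.05)(0.00)] = 0.3825
  C_13 = (-0.45)(-0.15) − (0.95)(0.00) = 0.0675
  C_21 = −[(-0.05)(0.85) − (-0.40)(-0.15)] = 0.1025
  C_22 = (0.60)(0.85) − (-0.40)(0.00) = 0.5100
  C_23 = −[(0.60)(-0.15) − (-0.05)(0.00)] = 0.0900
  C_31 = (-0.05)(-0.05) − (-0.40)(0.95) = 0.3825
  C_32 = −[(0.60)(-0.05) − (-0.40)(-0.45)] = 0.2100
  C_33 = (0.60)(0.95) − (-0.05)(-0.45) = 0.5475
det(I−A) = Σ_j (I−A)_1j·C_1j = (0.60)(0.8000) + (-0.05)(0.3825) + (-0.40)(0.0675) = 0.433875
adj(I−A) = Cᵀ =
  [ 0.8000   0.1025   0.3825]
  [ 0.3825   0.5100   0.2100]
  [ 0.0675   0.0900   0.5475]
(I − A)⁻¹ = adj(I−A) / det(I−A) ≈
  [   1.8438     0.2362     0.8816]
  [   0.8816     1.1755     0.4840]
  [   0.1556     0.2074     1.2619]
x = (I − A)⁻¹ d = adj(I−A)·d / det(I−A), with det(I−A) = 0.433875:
  x_C = (0.8000·120 + 0.1025·470 + 0.3825·500) / 0.433875 = 335.425 / 0.433875 ≈ 773.091
  x_T = (0.3825·120 + 0.5100·470 + 0.2100·500) / 0.433875 = 390.60 / 0.433875 ≈ 900.259
  x_D = (0.0675·120 + 0.0900·470 + 0.5475·500) / 0.433875 = 324.15 / 0.433875 ≈ 747.105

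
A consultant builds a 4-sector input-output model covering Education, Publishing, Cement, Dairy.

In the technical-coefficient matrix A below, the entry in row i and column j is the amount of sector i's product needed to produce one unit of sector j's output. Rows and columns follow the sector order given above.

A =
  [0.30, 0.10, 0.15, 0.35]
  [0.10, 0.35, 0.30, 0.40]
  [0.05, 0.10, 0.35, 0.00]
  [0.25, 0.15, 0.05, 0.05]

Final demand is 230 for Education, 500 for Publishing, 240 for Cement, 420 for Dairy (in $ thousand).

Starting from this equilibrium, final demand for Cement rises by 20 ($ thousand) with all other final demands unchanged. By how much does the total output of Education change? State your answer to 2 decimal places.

I − A =
  [   0.70    -0.10    -0.15    -0.35]
  [  -0.10     0.65    -0.30    -0.40]
  [  -0.05    -0.10     0.65     0.00]
  [  -0.25    -0.15    -0.05     0.95]
Compute the cofactors C_ij = (−1)^(i+j)·(3×3 minor ij) of I−A; the adjugate is their transpose:
adj(I−A) = Cᵀ =
  [ 0.331875   0.111875   0.141250   0.169375]
  [ 0.142000   0.367375   0.218250   0.207000]
  [ 0.047375   0.065125   0.308625   0.044875]
  [ 0.112250   0.090875   0.087875   0.260375]
det(I−A) = Σ_j (I−A)_1j·C_1j = (0.70)(0.331875) + (-0.10)(0.142000) + (-0.15)(0.047375) + (-0.35)(0.112250) = 0.17171875
(I − A)⁻¹ = adj(I−A) / det(I−A) ≈
  [   1.9327     0.6515     0.8226     0.9864]
  [   0.8269     2.1394     1.2710     1.2055]
  [   0.2759     0.3793     1.7973     0.2613]
  [   0.6537     0.5292     0.5117     1.5163]
Δx = (I − A)⁻¹ Δd with Δd having +20 in the Cement component and 0 elsewhere.
So Δx_1 = L_13 · (+20), where L_13 = adj(I−A)_13 / det(I−A) = 0.141250 / 0.17171875.
Δx_1 = 0.141250 × (+20) / 0.17171875 = 2.825 / 0.17171875 ≈ 16.45.

Δx_1 = 16.45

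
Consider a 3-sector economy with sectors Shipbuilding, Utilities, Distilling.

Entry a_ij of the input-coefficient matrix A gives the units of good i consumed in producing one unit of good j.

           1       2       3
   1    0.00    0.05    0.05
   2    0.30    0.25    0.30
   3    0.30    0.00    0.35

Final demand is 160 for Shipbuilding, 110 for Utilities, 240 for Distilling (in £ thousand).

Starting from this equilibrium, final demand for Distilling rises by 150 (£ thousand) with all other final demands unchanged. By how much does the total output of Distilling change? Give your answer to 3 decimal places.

I − A =
  [   1.00    -0.05    -0.05]
  [  -0.30     0.75    -0.30]
  [  -0.30     0.00     0.65]
Cofactors of I−A, C_ij = (−1)^(i+j)·(minor ij) (rows/columns in the sector order above):
  C_11 = (0.75)(0.65) − (-0.30)(0.00) = 0.4875
  C_12 = −[(-0.30)(0.65) − (-0.30)(-0.30)] = 0.2850
  C_13 = (-0.30)(0.00) − (0.75)(-0.30) = 0.2250
  C_21 = −[(-0.05)(0.65) − (-0.05)(0.00)] = 0.0325
  C_22 = (1.00)(0.65) − (-0.05)(-0.30) = 0.6350
  C_23 = −[(1.00)(0.00) − (-0.05)(-0.30)] = 0.0150
  C_31 = (-0.05)(-0.30) − (-0.05)(0.75) = 0.0525
  C_32 = −[(1.00)(-0.30) − (-0.05)(-0.30)] = 0.3150
  C_33 = (1.00)(0.75) − (-0.05)(-0.30) = 0.7350
det(I−A) = Σ_j (I−A)_1j·C_1j = (1.00)(0.4875) + (-0.05)(0.2850) + (-0.05)(0.2250) = 0.4620
adj(I−A) = Cᵀ =
  [ 0.4875   0.0325   0.0525]
  [ 0.2850   0.6350   0.3150]
  [ 0.2250   0.0150   0.7350]
(I − A)⁻¹ = adj(I−A) / det(I−A) ≈
  [   1.0552     0.0703     0.1136]
  [   0.6169     1.3745     0.6818]
  [   0.4870     0.0325     1.5909]
Δx = (I − A)⁻¹ Δd with Δd having +150 in the Distilling component and 0 elsewhere.
So Δx_3 = L_33 · (+150), where L_33 = adj(I−A)_33 / det(I−A) = 0.7350 / 0.4620.
Δx_3 = 0.7350 × (+150) / 0.4620 = 110.25 / 0.4620 ≈ 238.636.

Δx_3 = 238.636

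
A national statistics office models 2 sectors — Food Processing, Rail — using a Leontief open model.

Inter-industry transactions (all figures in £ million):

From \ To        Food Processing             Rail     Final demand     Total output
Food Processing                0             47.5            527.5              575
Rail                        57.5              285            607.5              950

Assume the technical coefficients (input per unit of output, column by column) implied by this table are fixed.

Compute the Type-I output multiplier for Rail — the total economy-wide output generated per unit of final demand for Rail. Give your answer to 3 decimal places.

Technical coefficients a_ij = z_ij / X_j:
  a_FF = 0/575 = 0.00, a_RF = 57.5/575 = 0.10
  a_FR = 47.5/950 = 0.05, a_RR = 285/950 = 0.30
I − A =
  [   1.00    -0.05]
  [  -0.10     0.70]
det(I−A) = (1.00)(0.70) − (-0.05)(-0.10) = 0.6950
adj(I−A) = [[0.70, 0.05], [0.10, 1.00]]
(I − A)⁻¹ = adj(I−A) / det(I−A) ≈
  [   1.0072     0.0719]
  [   0.1439     1.4388]
The output multiplier for sector j is the column-j sum of the Leontief inverse (I − A)⁻¹ = adj(I−A) / det(I−A).
Column R of adj(I−A): (0.05, 1.00); det(I−A) = 0.6950.
m_R = (0.05 + 1.00) / 0.6950 = 1.05 / 0.6950 ≈ 1.511.

m_R = 1.511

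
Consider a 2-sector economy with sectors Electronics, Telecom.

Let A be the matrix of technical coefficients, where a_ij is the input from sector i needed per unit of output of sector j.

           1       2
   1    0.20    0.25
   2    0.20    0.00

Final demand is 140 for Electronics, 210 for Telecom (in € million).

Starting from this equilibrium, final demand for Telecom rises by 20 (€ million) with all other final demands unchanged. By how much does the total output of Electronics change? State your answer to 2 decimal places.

Δx_1 = 6.67

I − A =
  [   0.80    -0.25]
  [  -0.20     1.00]
det(I−A) = (0.80)(1.00) − (-0.25)(-0.20) = 0.7500
adj(I−A) = [[1.00, 0.25], [0.20, 0.80]]
(I − A)⁻¹ = adj(I−A) / det(I−A) ≈
  [   1.3333     0.3333]
  [   0.2667     1.0667]
Δx = (I − A)⁻¹ Δd with Δd having +20 in the Telecom component and 0 elsewhere.
So Δx_1 = L_12 · (+20), where L_12 = adj(I−A)_12 / det(I−A) = 0.25 / 0.7500.
Δx_1 = 0.25 × (+20) / 0.7500 = 5.00 / 0.7500 ≈ 6.67.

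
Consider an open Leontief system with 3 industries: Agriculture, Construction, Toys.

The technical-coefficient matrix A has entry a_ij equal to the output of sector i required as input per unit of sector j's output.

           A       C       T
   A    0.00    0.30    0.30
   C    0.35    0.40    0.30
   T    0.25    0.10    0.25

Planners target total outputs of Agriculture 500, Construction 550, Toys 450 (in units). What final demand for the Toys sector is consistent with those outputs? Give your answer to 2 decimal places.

I − A =
  [   1.00    -0.30    -0.30]
  [  -0.35     0.60    -0.30]
  [  -0.25    -0.10     0.75]
d = (I − A) x:
  d_A = (+1.00)·500 + (-0.30)·550 + (-0.30)·450 = 200.00
  d_C = (-0.35)·500 + (+0.60)·550 + (-0.30)·450 = 20.00
  d_T = (-0.25)·500 + (-0.10)·550 + (+0.75)·450 = 157.50

d_T = 157.50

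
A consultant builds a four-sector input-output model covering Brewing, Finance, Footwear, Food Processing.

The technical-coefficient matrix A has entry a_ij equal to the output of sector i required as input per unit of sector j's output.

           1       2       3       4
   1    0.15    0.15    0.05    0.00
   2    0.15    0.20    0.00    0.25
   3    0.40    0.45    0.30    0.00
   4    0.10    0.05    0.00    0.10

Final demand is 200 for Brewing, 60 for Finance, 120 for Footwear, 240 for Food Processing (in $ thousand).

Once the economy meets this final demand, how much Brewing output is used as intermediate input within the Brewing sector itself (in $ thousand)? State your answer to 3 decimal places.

z_11 = 45.740

I − A =
  [   0.85    -0.15    -0.05     0.00]
  [  -0.15     0.80     0.00    -0.25]
  [  -0.40    -0.45     0.70     0.00]
  [  -0.10    -0.05     0.00     0.90]
Compute the cofactors C_ij = (−1)^(i+j)·(3×3 minor ij) of I−A; the adjugate is their transpose:
adj(I−A) = Cᵀ =
  [ 0.495250   0.114750   0.035375   0.031875]
  [ 0.112000   0.517500   0.008000   0.143750]
  [ 0.355000   0.398250   0.577375   0.110625]
  [ 0.061250   0.041500   0.004375   0.440875]
det(I−A) = Σ_j (I−A)_1j·C_1j = (0.85)(0.495250) + (-0.15)(0.112000) + (-0.05)(0.355000) + (0.00)(0.061250) = 0.3864125
(I − A)⁻¹ = adj(I−A) / det(I−A) ≈
  [   1.2817     0.2970     0.0915     0.0825]
  [   0.2898     1.3392     0.0207     0.3720]
  [   0.9187     1.0306     1.4942     0.2863]
  [   0.1585     0.1074     0.0113     1.1409]
First solve x = (I − A)⁻¹ d = adj(I−A)·d / det(I−A); in particular x_1 = (0.495250·200 + 0.114750·60 + 0.035375·120 + 0.031875·240) / 0.3864125 = 117.83 / 0.3864125 ≈ 304.93320.
Intermediate flow from 1 to 1: z_11 = a_11 · x_1 = 0.15 × 117.83 / 0.3864125 = 17.6745 / 0.3864125 ≈ 45.740.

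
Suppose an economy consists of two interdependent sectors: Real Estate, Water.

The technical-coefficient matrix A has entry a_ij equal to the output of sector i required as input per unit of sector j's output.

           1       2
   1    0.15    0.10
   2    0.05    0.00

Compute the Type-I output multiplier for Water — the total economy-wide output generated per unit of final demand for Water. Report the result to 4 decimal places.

m_2 = 1.1243

I − A =
  [   0.85    -0.10]
  [  -0.05     1.00]
det(I−A) = (0.85)(1.00) − (-0.10)(-0.05) = 0.8450
adj(I−A) = [[1.00, 0.10], [0.05, 0.85]]
(I − A)⁻¹ = adj(I−A) / det(I−A) ≈
  [   1.18343     0.11834]
  [   0.05917     1.00592]
The output multiplier for sector j is the column-j sum of the Leontief inverse (I − A)⁻¹ = adj(I−A) / det(I−A).
Column 2 of adj(I−A): (0.10, 0.85); det(I−A) = 0.8450.
m_2 = (0.10 + 0.85) / 0.8450 = 0.95 / 0.8450 ≈ 1.1243.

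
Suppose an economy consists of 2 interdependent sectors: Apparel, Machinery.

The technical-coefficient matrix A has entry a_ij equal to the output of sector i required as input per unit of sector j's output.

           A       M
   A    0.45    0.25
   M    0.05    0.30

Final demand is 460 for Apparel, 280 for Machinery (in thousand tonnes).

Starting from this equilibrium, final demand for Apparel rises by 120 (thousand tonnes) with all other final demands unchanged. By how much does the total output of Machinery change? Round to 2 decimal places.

I − A =
  [   0.55    -0.25]
  [  -0.05     0.70]
det(I−A) = (0.55)(0.70) − (-0.25)(-0.05) = 0.3725
adj(I−A) = [[0.70, 0.25], [0.05, 0.55]]
(I − A)⁻¹ = adj(I−A) / det(I−A) ≈
  [   1.8792     0.6711]
  [   0.1342     1.4765]
Δx = (I − A)⁻¹ Δd with Δd having +120 in the Apparel component and 0 elsewhere.
So Δx_M = L_MA · (+120), where L_MA = adj(I−A)_MA / det(I−A) = 0.05 / 0.3725.
Δx_M = 0.05 × (+120) / 0.3725 = 6.00 / 0.3725 ≈ 16.11.

Δx_M = 16.11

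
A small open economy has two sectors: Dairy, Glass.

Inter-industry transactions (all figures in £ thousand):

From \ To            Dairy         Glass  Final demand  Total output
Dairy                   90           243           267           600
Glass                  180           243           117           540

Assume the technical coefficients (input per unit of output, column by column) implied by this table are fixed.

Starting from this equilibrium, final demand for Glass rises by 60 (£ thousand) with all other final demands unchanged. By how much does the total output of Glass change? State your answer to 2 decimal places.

Δx_G = 153.38

Technical coefficients a_ij = z_ij / X_j:
  a_DD = 90/600 = 0.15, a_GD = 180/600 = 0.30
  a_DG = 243/540 = 0.45, a_GG = 243/540 = 0.45
I − A =
  [   0.85    -0.45]
  [  -0.30     0.55]
det(I−A) = (0.85)(0.55) − (-0.45)(-0.30) = 0.3325
adj(I−A) = [[0.55, 0.45], [0.30, 0.85]]
(I − A)⁻¹ = adj(I−A) / det(I−A) ≈
  [   1.6541     1.3534]
  [   0.9023     2.5564]
Δx = (I − A)⁻¹ Δd with Δd having +60 in the Glass component and 0 elsewhere.
So Δx_G = L_GG · (+60), where L_GG = adj(I−A)_GG / det(I−A) = 0.85 / 0.3325.
Δx_G = 0.85 × (+60) / 0.3325 = 51.00 / 0.3325 ≈ 153.38.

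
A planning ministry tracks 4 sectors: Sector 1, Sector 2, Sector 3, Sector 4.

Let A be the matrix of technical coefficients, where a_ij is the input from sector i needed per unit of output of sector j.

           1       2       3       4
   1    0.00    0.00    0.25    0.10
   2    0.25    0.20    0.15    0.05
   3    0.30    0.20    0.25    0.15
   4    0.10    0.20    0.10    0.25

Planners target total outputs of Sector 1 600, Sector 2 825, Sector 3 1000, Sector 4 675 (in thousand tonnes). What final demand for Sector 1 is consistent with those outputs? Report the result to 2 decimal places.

I − A =
  [   1.00     0.00    -0.25    -0.10]
  [  -0.25     0.80    -0.15    -0.05]
  [  -0.30    -0.20     0.75    -0.15]
  [  -0.10    -0.20    -0.10     0.75]
d = (I − A) x:
  d_1 = (+1.00)·600 + (+0.00)·825 + (-0.25)·1000 + (-0.10)·675 = 282.50
  d_2 = (-0.25)·600 + (+0.80)·825 + (-0.15)·1000 + (-0.05)·675 = 326.25
  d_3 = (-0.30)·600 + (-0.20)·825 + (+0.75)·1000 + (-0.15)·675 = 303.75
  d_4 = (-0.10)·600 + (-0.20)·825 + (-0.10)·1000 + (+0.75)·675 = 181.25

d_1 = 282.50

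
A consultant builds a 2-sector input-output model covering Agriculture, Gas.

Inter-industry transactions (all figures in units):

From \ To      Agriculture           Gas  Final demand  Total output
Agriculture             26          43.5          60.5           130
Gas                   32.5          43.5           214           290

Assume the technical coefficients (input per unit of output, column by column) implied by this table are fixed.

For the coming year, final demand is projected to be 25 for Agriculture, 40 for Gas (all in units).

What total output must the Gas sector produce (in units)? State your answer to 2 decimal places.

x_G = 59.53

Technical coefficients a_ij = z_ij / X_j:
  a_AA = 26/130 = 0.20, a_GA = 32.5/130 = 0.25
  a_AG = 43.5/290 = 0.15, a_GG = 43.5/290 = 0.15
I − A =
  [   0.80    -0.15]
  [  -0.25     0.85]
det(I−A) = (0.80)(0.85) − (-0.15)(-0.25) = 0.6425
adj(I−A) = [[0.85, 0.15], [0.25, 0.80]]
(I − A)⁻¹ = adj(I−A) / det(I−A) ≈
  [   1.3230     0.2335]
  [   0.3891     1.2451]
x = (I − A)⁻¹ d = adj(I−A)·d / det(I−A), with det(I−A) = 0.6425:
  x_A = (0.85·25 + 0.15·40) / 0.6425 = 27.25 / 0.6425 ≈ 42.41
  x_G = (0.25·25 + 0.80·40) / 0.6425 = 38.25 / 0.6425 ≈ 59.53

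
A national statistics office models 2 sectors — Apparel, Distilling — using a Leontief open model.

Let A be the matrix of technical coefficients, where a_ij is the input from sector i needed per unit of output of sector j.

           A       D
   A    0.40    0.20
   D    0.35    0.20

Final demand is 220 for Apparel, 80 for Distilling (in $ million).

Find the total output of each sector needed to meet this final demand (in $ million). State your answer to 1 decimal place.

x_A = 468.3, x_D = 304.9

I − A =
  [   0.60    -0.20]
  [  -0.35     0.80]
det(I−A) = (0.60)(0.80) − (-0.20)(-0.35) = 0.4100
adj(I−A) = [[0.80, 0.20], [0.35, 0.60]]
(I − A)⁻¹ = adj(I−A) / det(I−A) ≈
  [   1.9512     0.4878]
  [   0.8537     1.4634]
x = (I − A)⁻¹ d = adj(I−A)·d / det(I−A), with det(I−A) = 0.4100:
  x_A = (0.80·220 + 0.20·80) / 0.4100 = 192.00 / 0.4100 ≈ 468.3
  x_D = (0.35·220 + 0.60·80) / 0.4100 = 125.00 / 0.4100 ≈ 304.9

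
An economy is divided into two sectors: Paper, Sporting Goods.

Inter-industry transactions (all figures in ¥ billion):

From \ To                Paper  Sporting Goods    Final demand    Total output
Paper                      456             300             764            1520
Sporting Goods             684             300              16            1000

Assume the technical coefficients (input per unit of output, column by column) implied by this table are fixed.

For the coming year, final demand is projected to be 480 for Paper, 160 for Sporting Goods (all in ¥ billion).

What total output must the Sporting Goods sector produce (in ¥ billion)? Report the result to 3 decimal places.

x_S = 923.944

Technical coefficients a_ij = z_ij / X_j:
  a_PP = 456/1520 = 0.30, a_SP = 684/1520 = 0.45
  a_PS = 300/1000 = 0.30, a_SS = 300/1000 = 0.30
I − A =
  [   0.70    -0.30]
  [  -0.45     0.70]
det(I−A) = (0.70)(0.70) − (-0.30)(-0.45) = 0.3550
adj(I−A) = [[0.70, 0.30], [0.45, 0.70]]
(I − A)⁻¹ = adj(I−A) / det(I−A) ≈
  [   1.9718     0.8451]
  [   1.2676     1.9718]
x = (I − A)⁻¹ d = adj(I−A)·d / det(I−A), with det(I−A) = 0.3550:
  x_P = (0.70·480 + 0.30·160) / 0.3550 = 384.00 / 0.3550 ≈ 1081.690
  x_S = (0.45·480 + 0.70·160) / 0.3550 = 328.00 / 0.3550 ≈ 923.944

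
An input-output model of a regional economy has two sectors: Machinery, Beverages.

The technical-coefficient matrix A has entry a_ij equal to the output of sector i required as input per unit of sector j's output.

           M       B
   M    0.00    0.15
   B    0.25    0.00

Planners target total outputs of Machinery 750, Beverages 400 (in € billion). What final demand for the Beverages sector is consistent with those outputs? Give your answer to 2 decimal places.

d_B = 212.50

I − A =
  [   1.00    -0.15]
  [  -0.25     1.00]
d = (I − A) x:
  d_M = (+1.00)·750 + (-0.15)·400 = 690.00
  d_B = (-0.25)·750 + (+1.00)·400 = 212.50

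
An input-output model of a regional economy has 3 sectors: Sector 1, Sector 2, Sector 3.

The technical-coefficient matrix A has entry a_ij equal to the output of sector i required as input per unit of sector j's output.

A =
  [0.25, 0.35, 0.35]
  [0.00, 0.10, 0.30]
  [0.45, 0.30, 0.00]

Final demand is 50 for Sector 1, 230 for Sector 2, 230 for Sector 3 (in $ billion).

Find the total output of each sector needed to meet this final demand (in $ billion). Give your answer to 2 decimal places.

x_1 = 577.66, x_2 = 465.41, x_3 = 629.57

I − A =
  [   0.75    -0.35    -0.35]
  [   0.00     0.90    -0.30]
  [  -0.45    -0.30     1.00]
Cofactors of I−A, C_ij = (−1)^(i+j)·(minor ij) (rows/columns in the sector order above):
  C_11 = (0.90)(1.00) − (-0.30)(-0.30) = 0.8100
  C_12 = −[(0.00)(1.00) − (-0.30)(-0.45)] = 0.1350
  C_13 = (0.00)(-0.30) − (0.90)(-0.45) = 0.4050
  C_21 = −[(-0.35)(1.00) − (-0.35)(-0.30)] = 0.4550
  C_22 = (0.75)(1.00) − (-0.35)(-0.45) = 0.5925
  C_23 = −[(0.75)(-0.30) − (-0.35)(-0.45)] = 0.3825
  C_31 = (-0.35)(-0.30) − (-0.35)(0.90) = 0.4200
  C_32 = −[(0.75)(-0.30) − (-0.35)(0.00)] = 0.2250
  C_33 = (0.75)(0.90) − (-0.35)(0.00) = 0.6750
det(I−A) = Σ_j (I−A)_1j·C_1j = (0.75)(0.8100) + (-0.35)(0.1350) + (-0.35)(0.4050) = 0.4185
adj(I−A) = Cᵀ =
  [ 0.8100   0.4550   0.4200]
  [ 0.1350   0.5925   0.2250]
  [ 0.4050   0.3825   0.6750]
(I − A)⁻¹ = adj(I−A) / det(I−A) ≈
  [   1.9355     1.0872     1.0036]
  [   0.3226     1.4158     0.5376]
  [   0.9677     0.9140     1.6129]
x = (I − A)⁻¹ d = adj(I−A)·d / det(I−A), with det(I−A) = 0.4185:
  x_1 = (0.8100·50 + 0.4550·230 + 0.4200·230) / 0.4185 = 241.75 / 0.4185 ≈ 577.66
  x_2 = (0.1350·50 + 0.5925·230 + 0.2250·230) / 0.4185 = 194.775 / 0.4185 ≈ 465.41
  x_3 = (0.4050·50 + 0.3825·230 + 0.6750·230) / 0.4185 = 263.475 / 0.4185 ≈ 629.57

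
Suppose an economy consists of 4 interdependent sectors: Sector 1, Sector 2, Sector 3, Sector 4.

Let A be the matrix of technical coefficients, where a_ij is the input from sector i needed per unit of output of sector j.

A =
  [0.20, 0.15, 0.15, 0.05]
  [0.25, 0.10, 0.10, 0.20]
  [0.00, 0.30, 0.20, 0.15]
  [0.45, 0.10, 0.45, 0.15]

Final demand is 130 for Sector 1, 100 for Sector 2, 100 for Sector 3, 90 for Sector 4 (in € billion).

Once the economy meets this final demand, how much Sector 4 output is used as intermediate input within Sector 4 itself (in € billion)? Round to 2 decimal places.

I − A =
  [   0.80    -0.15    -0.15    -0.05]
  [  -0.25     0.90    -0.10    -0.20]
  [   0.00    -0.30     0.80    -0.15]
  [  -0.45    -0.10    -0.45     0.85]
Compute the cofactors C_ij = (−1)^(i+j)·(3×3 minor ij) of I−A; the adjugate is their transpose:
adj(I−A) = Cᵀ =
  [ 0.481250   0.143125   0.158750   0.090000]
  [ 0.231875   0.461875   0.188750   0.155625]
  [ 0.155250   0.219375   0.529125   0.154125]
  [ 0.364250   0.246250   0.386375   0.510750]
det(I−A) = Σ_j (I−A)_1j·C_1j = (0.80)(0.481250) + (-0.15)(0.231875) + (-0.15)(0.155250) + (-0.05)(0.364250) = 0.30871875
(I − A)⁻¹ = adj(I−A) / det(I−A) ≈
  [   1.5589     0.4636     0.5142     0.2915]
  [   0.7511     1.4961     0.6114     0.5041]
  [   0.5029     0.7106     1.7139     0.4992]
  [   1.1799     0.7977     1.2515     1.6544]
First solve x = (I − A)⁻¹ d = adj(I−A)·d / det(I−A); in particular x_4 = (0.364250·130 + 0.246250·100 + 0.386375·100 + 0.510750·90) / 0.30871875 = 156.5825 / 0.30871875 ≈ 507.2011.
Intermediate flow from 4 to 4: z_44 = a_44 · x_4 = 0.15 × 156.5825 / 0.30871875 = 23.487375 / 0.30871875 ≈ 76.08.

z_44 = 76.08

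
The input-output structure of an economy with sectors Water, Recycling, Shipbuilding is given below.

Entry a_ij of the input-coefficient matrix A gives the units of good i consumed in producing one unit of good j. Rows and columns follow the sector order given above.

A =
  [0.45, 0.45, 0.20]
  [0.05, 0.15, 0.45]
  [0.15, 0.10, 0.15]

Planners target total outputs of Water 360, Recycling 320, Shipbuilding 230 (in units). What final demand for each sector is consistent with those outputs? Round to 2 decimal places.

I − A =
  [   0.55    -0.45    -0.20]
  [  -0.05     0.85    -0.45]
  [  -0.15    -0.10     0.85]
d = (I − A) x:
  d_W = (+0.55)·360 + (-0.45)·320 + (-0.20)·230 = 8.00
  d_R = (-0.05)·360 + (+0.85)·320 + (-0.45)·230 = 150.50
  d_S = (-0.15)·360 + (-0.10)·320 + (+0.85)·230 = 109.50

d_W = 8.00, d_R = 150.50, d_S = 109.50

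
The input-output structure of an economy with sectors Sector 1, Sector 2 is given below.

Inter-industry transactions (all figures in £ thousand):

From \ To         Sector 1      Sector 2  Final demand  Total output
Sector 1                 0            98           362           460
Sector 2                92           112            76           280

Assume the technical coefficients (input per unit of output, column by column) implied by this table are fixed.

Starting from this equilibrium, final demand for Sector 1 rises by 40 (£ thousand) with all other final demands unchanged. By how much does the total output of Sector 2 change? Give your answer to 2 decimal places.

Technical coefficients a_ij = z_ij / X_j:
  a_11 = 0/460 = 0.00, a_21 = 92/460 = 0.20
  a_12 = 98/280 = 0.35, a_22 = 112/280 = 0.40
I − A =
  [   1.00    -0.35]
  [  -0.20     0.60]
det(I−A) = (1.00)(0.60) − (-0.35)(-0.20) = 0.5300
adj(I−A) = [[0.60, 0.35], [0.20, 1.00]]
(I − A)⁻¹ = adj(I−A) / det(I−A) ≈
  [   1.1321     0.6604]
  [   0.3774     1.8868]
Δx = (I − A)⁻¹ Δd with Δd having +40 in the Sector 1 component and 0 elsewhere.
So Δx_2 = L_21 · (+40), where L_21 = adj(I−A)_21 / det(I−A) = 0.20 / 0.5300.
Δx_2 = 0.20 × (+40) / 0.5300 = 8.00 / 0.5300 ≈ 15.09.

Δx_2 = 15.09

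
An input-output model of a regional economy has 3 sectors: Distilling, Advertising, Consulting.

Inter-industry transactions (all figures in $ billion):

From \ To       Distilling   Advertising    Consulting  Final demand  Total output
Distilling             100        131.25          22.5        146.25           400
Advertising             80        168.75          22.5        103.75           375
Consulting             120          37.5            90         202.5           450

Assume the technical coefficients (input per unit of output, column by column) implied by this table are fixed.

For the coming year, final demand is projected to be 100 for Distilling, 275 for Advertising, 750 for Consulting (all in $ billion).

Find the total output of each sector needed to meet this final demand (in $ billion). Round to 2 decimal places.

Technical coefficients a_ij = z_ij / X_j:
  a_11 = 100/400 = 0.25, a_21 = 80/400 = 0.20, a_31 = 120/400 = 0.30
  a_12 = 131.25/375 = 0.35, a_22 = 168.75/375 = 0.45, a_32 = 37.5/375 = 0.10
  a_13 = 22.5/450 = 0.05, a_23 = 22.5/450 = 0.05, a_33 = 90/450 = 0.20
I − A =
  [   0.75    -0.35    -0.05]
  [  -0.20     0.55    -0.05]
  [  -0.30    -0.10     0.80]
Cofactors of I−A, C_ij = (−1)^(i+j)·(minor ij) (rows/columns in the sector order above):
  C_11 = (0.55)(0.80) − (-0.05)(-0.10) = 0.4350
  C_12 = −[(-0.20)(0.80) − (-0.05)(-0.30)] = 0.1750
  C_13 = (-0.20)(-0.10) − (0.55)(-0.30) = 0.1850
  C_21 = −[(-0.35)(0.80) − (-0.05)(-0.10)] = 0.2850
  C_22 = (0.75)(0.80) − (-0.05)(-0.30) = 0.5850
  C_23 = −[(0.75)(-0.10) − (-0.35)(-0.30)] = 0.1800
  C_31 = (-0.35)(-0.05) − (-0.05)(0.55) = 0.0450
  C_32 = −[(0.75)(-0.05) − (-0.05)(-0.20)] = 0.0475
  C_33 = (0.75)(0.55) − (-0.35)(-0.20) = 0.3425
det(I−A) = Σ_j (I−A)_1j·C_1j = (0.75)(0.4350) + (-0.35)(0.1750) + (-0.05)(0.1850) = 0.25575
adj(I−A) = Cᵀ =
  [ 0.4350   0.2850   0.0450]
  [ 0.1750   0.5850   0.0475]
  [ 0.1850   0.1800   0.3425]
(I − A)⁻¹ = adj(I−A) / det(I−A) ≈
  [   1.7009     1.1144     0.1760]
  [   0.6843     2.2874     0.1857]
  [   0.7234     0.7038     1.3392]
x = (I − A)⁻¹ d = adj(I−A)·d / det(I−A), with det(I−A) = 0.25575:
  x_1 = (0.4350·100 + 0.2850·275 + 0.0450·750) / 0.25575 = 155.625 / 0.25575 ≈ 608.50
  x_2 = (0.1750·100 + 0.5850·275 + 0.0475·750) / 0.25575 = 214.00 / 0.25575 ≈ 836.75
  x_3 = (0.1850·100 + 0.1800·275 + 0.3425·750) / 0.25575 = 324.875 / 0.25575 ≈ 1270.28

x_1 = 608.50, x_2 = 836.75, x_3 = 1270.28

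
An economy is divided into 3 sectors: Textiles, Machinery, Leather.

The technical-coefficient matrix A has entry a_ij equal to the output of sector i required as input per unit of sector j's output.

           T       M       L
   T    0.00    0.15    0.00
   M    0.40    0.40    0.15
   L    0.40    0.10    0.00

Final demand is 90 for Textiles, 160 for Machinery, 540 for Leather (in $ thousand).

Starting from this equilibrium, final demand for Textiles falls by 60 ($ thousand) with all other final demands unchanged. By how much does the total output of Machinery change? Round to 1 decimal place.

I − A =
  [   1.00    -0.15     0.00]
  [  -0.40     0.60    -0.15]
  [  -0.40    -0.10     1.00]
Cofactors of I−A, C_ij = (−1)^(i+j)·(minor ij) (rows/columns in the sector order above):
  C_11 = (0.60)(1.00) − (-0.15)(-0.10) = 0.5850
  C_12 = −[(-0.40)(1.00) − (-0.15)(-0.40)] = 0.4600
  C_13 = (-0.40)(-0.10) − (0.60)(-0.40) = 0.2800
  C_21 = −[(-0.15)(1.00) − (0.00)(-0.10)] = 0.1500
  C_22 = (1.00)(1.00) − (0.00)(-0.40) = 1.0000
  C_23 = −[(1.00)(-0.10) − (-0.15)(-0.40)] = 0.1600
  C_31 = (-0.15)(-0.15) − (0.00)(0.60) = 0.0225
  C_32 = −[(1.00)(-0.15) − (0.00)(-0.40)] = 0.1500
  C_33 = (1.00)(0.60) − (-0.15)(-0.40) = 0.5400
det(I−A) = Σ_j (I−A)_1j·C_1j = (1.00)(0.5850) + (-0.15)(0.4600) + (0.00)(0.2800) = 0.5160
adj(I−A) = Cᵀ =
  [ 0.5850   0.1500   0.0225]
  [ 0.4600   1.0000   0.1500]
  [ 0.2800   0.1600   0.5400]
(I − A)⁻¹ = adj(I−A) / det(I−A) ≈
  [   1.1337     0.2907     0.0436]
  [   0.8915     1.9380     0.2907]
  [   0.5426     0.3101     1.0465]
Δx = (I − A)⁻¹ Δd with Δd having -60 in the Textiles component and 0 elsewhere.
So Δx_M = L_MT · (-60), where L_MT = adj(I−A)_MT / det(I−A) = 0.4600 / 0.5160.
Δx_M = 0.4600 × (-60) / 0.5160 = -27.60 / 0.5160 ≈ -53.5.

Δx_M = -53.5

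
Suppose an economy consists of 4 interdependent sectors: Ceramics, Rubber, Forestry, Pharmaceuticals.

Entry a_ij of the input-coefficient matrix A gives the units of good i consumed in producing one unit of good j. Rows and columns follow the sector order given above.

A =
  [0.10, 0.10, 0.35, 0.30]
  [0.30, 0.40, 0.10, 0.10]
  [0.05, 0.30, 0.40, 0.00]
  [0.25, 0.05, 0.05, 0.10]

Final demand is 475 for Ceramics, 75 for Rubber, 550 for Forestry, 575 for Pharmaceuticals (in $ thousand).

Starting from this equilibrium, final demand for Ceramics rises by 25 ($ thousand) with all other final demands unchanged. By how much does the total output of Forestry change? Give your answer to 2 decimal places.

I − A =
  [   0.90    -0.10    -0.35    -0.30]
  [  -0.30     0.60    -0.10    -0.10]
  [  -0.05    -0.30     0.60     0.00]
  [  -0.25    -0.05    -0.05     0.90]
Compute the cofactors C_ij = (−1)^(i+j)·(3×3 minor ij) of I−A; the adjugate is their transpose:
adj(I−A) = Cᵀ =
  [ 0.292500   0.162000   0.207250   0.115500]
  [ 0.181750   0.424500   0.185750   0.107750]
  [ 0.115250   0.225750   0.402500   0.063500]
  [ 0.097750   0.081125   0.090250   0.236500]
det(I−A) = Σ_j (I−A)_1j·C_1j = (0.90)(0.292500) + (-0.10)(0.181750) + (-0.35)(0.115250) + (-0.30)(0.097750) = 0.1754125
(I − A)⁻¹ = adj(I−A) / det(I−A) ≈
  [   1.6675     0.9235     1.1815     0.6584]
  [   1.0361     2.4200     1.0589     0.6143]
  [   0.6570     1.2870     2.2946     0.3620]
  [   0.5573     0.4625     0.5145     1.3483]
Δx = (I − A)⁻¹ Δd with Δd having +25 in the Ceramics component and 0 elsewhere.
So Δx_F = L_FC · (+25), where L_FC = adj(I−A)_FC / det(I−A) = 0.115250 / 0.1754125.
Δx_F = 0.115250 × (+25) / 0.1754125 = 2.88125 / 0.1754125 ≈ 16.43.

Δx_F = 16.43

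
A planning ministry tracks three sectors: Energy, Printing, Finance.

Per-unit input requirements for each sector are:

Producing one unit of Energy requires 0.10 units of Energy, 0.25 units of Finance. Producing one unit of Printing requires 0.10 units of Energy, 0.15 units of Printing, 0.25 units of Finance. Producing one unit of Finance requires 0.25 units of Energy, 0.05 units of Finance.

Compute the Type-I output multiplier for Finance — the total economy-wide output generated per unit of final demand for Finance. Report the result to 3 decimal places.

I − A =
  [   0.90    -0.10    -0.25]
  [   0.00     0.85     0.00]
  [  -0.25    -0.25     0.95]
Cofactors of I−A, C_ij = (−1)^(i+j)·(minor ij) (rows/columns in the sector order above):
  C_11 = (0.85)(0.95) − (0.00)(-0.25) = 0.8075
  C_12 = −[(0.00)(0.95) − (0.00)(-0.25)] = 0.0000
  C_13 = (0.00)(-0.25) − (0.85)(-0.25) = 0.2125
  C_21 = −[(-0.10)(0.95) − (-0.25)(-0.25)] = 0.1575
  C_22 = (0.90)(0.95) − (-0.25)(-0.25) = 0.7925
  C_23 = −[(0.90)(-0.25) − (-0.10)(-0.25)] = 0.2500
  C_31 = (-0.10)(0.00) − (-0.25)(0.85) = 0.2125
  C_32 = −[(0.90)(0.00) − (-0.25)(0.00)] = 0.0000
  C_33 = (0.90)(0.85) − (-0.10)(0.00) = 0.7650
det(I−A) = Σ_j (I−A)_1j·C_1j = (0.90)(0.8075) + (-0.10)(0.0000) + (-0.25)(0.2125) = 0.673625
adj(I−A) = Cᵀ =
  [ 0.8075   0.1575   0.2125]
  [ 0.0000   0.7925   0.0000]
  [ 0.2125   0.2500   0.7650]
(I − A)⁻¹ = adj(I−A) / det(I−A) ≈
  [   1.1987     0.2338     0.3155]
  [   0.0000     1.1765     0.0000]
  [   0.3155     0.3711     1.1356]
The output multiplier for sector j is the column-j sum of the Leontief inverse (I − A)⁻¹ = adj(I−A) / det(I−A).
Column 3 of adj(I−A): (0.2125, 0.0000, 0.7650); det(I−A) = 0.673625.
m_3 = (0.2125 + 0.0000 + 0.7650) / 0.673625 = 0.9775 / 0.673625 ≈ 1.451.

m_3 = 1.451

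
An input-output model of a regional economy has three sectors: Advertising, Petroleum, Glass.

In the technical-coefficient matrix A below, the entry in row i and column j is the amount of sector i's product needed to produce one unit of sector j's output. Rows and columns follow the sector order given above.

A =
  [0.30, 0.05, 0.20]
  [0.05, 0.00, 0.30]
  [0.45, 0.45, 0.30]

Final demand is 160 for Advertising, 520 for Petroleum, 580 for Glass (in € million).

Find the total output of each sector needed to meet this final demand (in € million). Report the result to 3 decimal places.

x_A = 957.607, x_P = 1240.342, x_G = 2241.538

I − A =
  [   0.70    -0.05    -0.20]
  [  -0.05     1.00    -0.30]
  [  -0.45    -0.45     0.70]
Cofactors of I−A, C_ij = (−1)^(i+j)·(minor ij) (rows/columns in the sector order above):
  C_11 = (1.00)(0.70) − (-0.30)(-0.45) = 0.5650
  C_12 = −[(-0.05)(0.70) − (-0.30)(-0.45)] = 0.1700
  C_13 = (-0.05)(-0.45) − (1.00)(-0.45) = 0.4725
  C_21 = −[(-0.05)(0.70) − (-0.20)(-0.45)] = 0.1250
  C_22 = (0.70)(0.70) − (-0.20)(-0.45) = 0.4000
  C_23 = −[(0.70)(-0.45) − (-0.05)(-0.45)] = 0.3375
  C_31 = (-0.05)(-0.30) − (-0.20)(1.00) = 0.2150
  C_32 = −[(0.70)(-0.30) − (-0.20)(-0.05)] = 0.2200
  C_33 = (0.70)(1.00) − (-0.05)(-0.05) = 0.6975
det(I−A) = Σ_j (I−A)_1j·C_1j = (0.70)(0.5650) + (-0.05)(0.1700) + (-0.20)(0.4725) = 0.2925
adj(I−A) = Cᵀ =
  [ 0.5650   0.1250   0.2150]
  [ 0.1700   0.4000   0.2200]
  [ 0.4725   0.3375   0.6975]
(I − A)⁻¹ = adj(I−A) / det(I−A) ≈
  [   1.9316     0.4274     0.7350]
  [   0.5812     1.3675     0.7521]
  [   1.6154     1.1538     2.3846]
x = (I − A)⁻¹ d = adj(I−A)·d / det(I−A), with det(I−A) = 0.2925:
  x_A = (0.5650·160 + 0.1250·520 + 0.2150·580) / 0.2925 = 280.10 / 0.2925 ≈ 957.607
  x_P = (0.1700·160 + 0.4000·520 + 0.2200·580) / 0.2925 = 362.80 / 0.2925 ≈ 1240.342
  x_G = (0.4725·160 + 0.3375·520 + 0.6975·580) / 0.2925 = 655.65 / 0.2925 ≈ 2241.538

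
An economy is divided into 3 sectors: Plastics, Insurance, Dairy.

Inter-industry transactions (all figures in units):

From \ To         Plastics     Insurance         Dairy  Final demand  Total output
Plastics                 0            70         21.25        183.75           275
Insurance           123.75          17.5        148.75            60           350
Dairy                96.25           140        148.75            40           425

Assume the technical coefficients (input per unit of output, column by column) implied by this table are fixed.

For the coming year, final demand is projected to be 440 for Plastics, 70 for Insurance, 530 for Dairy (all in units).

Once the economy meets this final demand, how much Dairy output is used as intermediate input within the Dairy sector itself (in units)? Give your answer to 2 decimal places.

z_DD = 677.66

Technical coefficients a_ij = z_ij / X_j:
  a_PP = 0/275 = 0.00, a_IP = 123.75/275 = 0.45, a_DP = 96.25/275 = 0.35
  a_PI = 70/350 = 0.20, a_II = 17.5/350 = 0.05, a_DI = 140/350 = 0.40
  a_PD = 21.25/425 = 0.05, a_ID = 148.75/425 = 0.35, a_DD = 148.75/425 = 0.35
I − A =
  [   1.00    -0.20    -0.05]
  [  -0.45     0.95    -0.35]
  [  -0.35    -0.40     0.65]
Cofactors of I−A, C_ij = (−1)^(i+j)·(minor ij) (rows/columns in the sector order above):
  C_11 = (0.95)(0.65) − (-0.35)(-0.40) = 0.4775
  C_12 = −[(-0.45)(0.65) − (-0.35)(-0.35)] = 0.4150
  C_13 = (-0.45)(-0.40) − (0.95)(-0.35) = 0.5125
  C_21 = −[(-0.20)(0.65) − (-0.05)(-0.40)] = 0.1500
  C_22 = (1.00)(0.65) − (-0.05)(-0.35) = 0.6325
  C_23 = −[(1.00)(-0.40) − (-0.20)(-0.35)] = 0.4700
  C_31 = (-0.20)(-0.35) − (-0.05)(0.95) = 0.1175
  C_32 = −[(1.00)(-0.35) − (-0.05)(-0.45)] = 0.3725
  C_33 = (1.00)(0.95) − (-0.20)(-0.45) = 0.8600
det(I−A) = Σ_j (I−A)_1j·C_1j = (1.00)(0.4775) + (-0.20)(0.4150) + (-0.05)(0.5125) = 0.368875
adj(I−A) = Cᵀ =
  [ 0.4775   0.1500   0.1175]
  [ 0.4150   0.6325   0.3725]
  [ 0.5125   0.4700   0.8600]
(I − A)⁻¹ = adj(I−A) / det(I−A) ≈
  [   1.2945     0.4066     0.3185]
  [   1.1250     1.7147     1.0098]
  [   1.3894     1.2741     2.3314]
First solve x = (I − A)⁻¹ d = adj(I−A)·d / det(I−A); in particular x_D = (0.5125·440 + 0.4700·70 + 0.8600·530) / 0.368875 = 714.20 / 0.368875 ≈ 1936.1572.
Intermediate flow from D to D: z_DD = a_DD · x_D = 0.35 × 714.20 / 0.368875 = 249.97 / 0.368875 ≈ 677.66.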